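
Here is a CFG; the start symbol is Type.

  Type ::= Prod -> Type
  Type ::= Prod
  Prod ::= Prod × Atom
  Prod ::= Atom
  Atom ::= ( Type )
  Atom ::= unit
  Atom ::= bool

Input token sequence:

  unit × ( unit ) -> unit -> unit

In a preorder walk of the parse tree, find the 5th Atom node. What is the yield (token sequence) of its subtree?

[Type [Prod [Prod [Atom unit]] × [Atom ( [Type [Prod [Atom unit]]] )]] -> [Type [Prod [Atom unit]] -> [Type [Prod [Atom unit]]]]]

unit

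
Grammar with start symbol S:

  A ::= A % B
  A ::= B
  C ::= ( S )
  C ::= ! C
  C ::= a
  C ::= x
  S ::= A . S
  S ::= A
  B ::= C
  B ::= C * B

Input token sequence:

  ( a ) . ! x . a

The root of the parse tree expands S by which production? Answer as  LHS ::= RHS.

S ::= A . S

[S [A [B [C ( [S [A [B [C a]]]] )]]] . [S [A [B [C ! [C x]]]] . [S [A [B [C a]]]]]]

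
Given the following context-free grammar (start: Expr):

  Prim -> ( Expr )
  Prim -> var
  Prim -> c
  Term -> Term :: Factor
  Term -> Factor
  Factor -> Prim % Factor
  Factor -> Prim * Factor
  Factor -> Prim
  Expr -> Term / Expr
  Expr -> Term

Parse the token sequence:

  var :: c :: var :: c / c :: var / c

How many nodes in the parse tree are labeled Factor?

[Expr [Term [Term [Term [Term [Factor [Prim var]]] :: [Factor [Prim c]]] :: [Factor [Prim var]]] :: [Factor [Prim c]]] / [Expr [Term [Term [Factor [Prim c]]] :: [Factor [Prim var]]] / [Expr [Term [Factor [Prim c]]]]]]

7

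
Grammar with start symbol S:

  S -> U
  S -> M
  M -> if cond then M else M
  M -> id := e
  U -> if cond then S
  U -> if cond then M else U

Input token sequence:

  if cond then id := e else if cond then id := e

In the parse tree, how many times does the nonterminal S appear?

2

[S [U if cond then [M id := e] else [U if cond then [S [M id := e]]]]]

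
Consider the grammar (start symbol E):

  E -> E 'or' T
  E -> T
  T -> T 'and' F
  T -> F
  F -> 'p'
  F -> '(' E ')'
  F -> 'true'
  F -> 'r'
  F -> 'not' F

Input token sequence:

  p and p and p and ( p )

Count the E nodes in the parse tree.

2

[E [T [T [T [T [F p]] and [F p]] and [F p]] and [F ( [E [T [F p]]] )]]]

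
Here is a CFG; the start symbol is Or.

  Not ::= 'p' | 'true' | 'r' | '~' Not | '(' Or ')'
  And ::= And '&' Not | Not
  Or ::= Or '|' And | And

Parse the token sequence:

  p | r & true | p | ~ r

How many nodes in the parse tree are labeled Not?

6

[Or [Or [Or [Or [And [Not p]]] | [And [And [Not r]] & [Not true]]] | [And [Not p]]] | [And [Not ~ [Not r]]]]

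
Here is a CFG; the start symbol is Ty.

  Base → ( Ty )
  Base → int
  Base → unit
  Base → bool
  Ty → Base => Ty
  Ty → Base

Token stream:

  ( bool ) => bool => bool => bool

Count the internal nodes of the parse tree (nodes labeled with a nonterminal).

10

[Ty [Base ( [Ty [Base bool]] )] => [Ty [Base bool] => [Ty [Base bool] => [Ty [Base bool]]]]]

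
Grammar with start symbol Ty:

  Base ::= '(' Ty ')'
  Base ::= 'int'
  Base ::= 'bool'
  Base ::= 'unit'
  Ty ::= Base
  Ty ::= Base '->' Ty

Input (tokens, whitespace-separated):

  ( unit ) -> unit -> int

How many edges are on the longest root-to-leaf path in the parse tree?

[Ty [Base ( [Ty [Base unit]] )] -> [Ty [Base unit] -> [Ty [Base int]]]]

4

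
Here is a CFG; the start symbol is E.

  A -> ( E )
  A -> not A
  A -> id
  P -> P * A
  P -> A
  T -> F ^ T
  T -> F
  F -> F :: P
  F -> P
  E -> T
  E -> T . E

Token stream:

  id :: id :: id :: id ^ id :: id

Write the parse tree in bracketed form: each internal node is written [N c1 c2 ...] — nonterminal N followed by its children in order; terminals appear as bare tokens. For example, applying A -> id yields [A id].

[E [T [F [F [F [F [P [A id]]] :: [P [A id]]] :: [P [A id]]] :: [P [A id]]] ^ [T [F [F [P [A id]]] :: [P [A id]]]]]]

E
T
F ^ T
F :: P ^ T
F :: P :: P ^ T
F :: P :: P :: P ^ T
P :: P :: P :: P ^ T
A :: P :: P :: P ^ T
id :: P :: P :: P ^ T
id :: A :: P :: P ^ T
id :: id :: P :: P ^ T
id :: id :: A :: P ^ T
id :: id :: id :: P ^ T
id :: id :: id :: A ^ T
id :: id :: id :: id ^ T
id :: id :: id :: id ^ F
id :: id :: id :: id ^ F :: P
id :: id :: id :: id ^ P :: P
id :: id :: id :: id ^ A :: P
id :: id :: id :: id ^ id :: P
id :: id :: id :: id ^ id :: A
id :: id :: id :: id ^ id :: id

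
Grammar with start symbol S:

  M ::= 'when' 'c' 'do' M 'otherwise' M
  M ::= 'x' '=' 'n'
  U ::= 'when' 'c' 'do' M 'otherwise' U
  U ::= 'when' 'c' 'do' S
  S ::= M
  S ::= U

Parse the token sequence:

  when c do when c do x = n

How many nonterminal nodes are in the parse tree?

[S [U when c do [S [U when c do [S [M x = n]]]]]]

6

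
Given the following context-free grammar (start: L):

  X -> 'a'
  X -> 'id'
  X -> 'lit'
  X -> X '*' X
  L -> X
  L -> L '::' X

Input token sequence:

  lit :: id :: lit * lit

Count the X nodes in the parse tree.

[L [L [L [X lit]] :: [X id]] :: [X [X lit] * [X lit]]]

5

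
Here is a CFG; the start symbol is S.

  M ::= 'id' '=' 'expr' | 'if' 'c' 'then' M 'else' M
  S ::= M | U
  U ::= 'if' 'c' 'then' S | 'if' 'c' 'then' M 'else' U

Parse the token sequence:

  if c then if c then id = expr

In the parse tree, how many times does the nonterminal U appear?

2

[S [U if c then [S [U if c then [S [M id = expr]]]]]]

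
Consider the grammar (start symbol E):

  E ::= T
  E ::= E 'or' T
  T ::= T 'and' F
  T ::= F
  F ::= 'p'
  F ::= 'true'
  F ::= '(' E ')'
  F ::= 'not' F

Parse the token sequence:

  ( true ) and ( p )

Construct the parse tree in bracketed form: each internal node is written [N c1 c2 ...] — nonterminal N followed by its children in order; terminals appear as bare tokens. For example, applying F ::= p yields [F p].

[E [T [T [F ( [E [T [F true]]] )]] and [F ( [E [T [F p]]] )]]]

E
T
T and F
F and F
( E ) and F
( T ) and F
( F ) and F
( true ) and F
( true ) and ( E )
( true ) and ( T )
( true ) and ( F )
( true ) and ( p )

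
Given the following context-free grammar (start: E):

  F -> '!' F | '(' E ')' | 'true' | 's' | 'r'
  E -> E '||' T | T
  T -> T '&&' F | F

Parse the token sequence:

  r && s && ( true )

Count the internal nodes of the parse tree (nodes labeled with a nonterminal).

[E [T [T [T [F r]] && [F s]] && [F ( [E [T [F true]]] )]]]

10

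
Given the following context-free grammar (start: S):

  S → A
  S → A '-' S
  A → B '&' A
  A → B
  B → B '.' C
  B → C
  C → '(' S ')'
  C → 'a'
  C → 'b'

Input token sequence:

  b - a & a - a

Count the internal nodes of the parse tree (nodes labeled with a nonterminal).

15

[S [A [B [C b]]] - [S [A [B [C a]] & [A [B [C a]]]] - [S [A [B [C a]]]]]]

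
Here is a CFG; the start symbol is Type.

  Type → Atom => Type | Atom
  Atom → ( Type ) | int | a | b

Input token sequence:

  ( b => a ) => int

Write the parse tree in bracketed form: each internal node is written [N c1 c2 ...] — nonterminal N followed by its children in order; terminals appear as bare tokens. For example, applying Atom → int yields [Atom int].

Type
Atom => Type
( Type ) => Type
( Atom => Type ) => Type
( b => Type ) => Type
( b => Atom ) => Type
( b => a ) => Type
( b => a ) => Atom
( b => a ) => int

[Type [Atom ( [Type [Atom b] => [Type [Atom a]]] )] => [Type [Atom int]]]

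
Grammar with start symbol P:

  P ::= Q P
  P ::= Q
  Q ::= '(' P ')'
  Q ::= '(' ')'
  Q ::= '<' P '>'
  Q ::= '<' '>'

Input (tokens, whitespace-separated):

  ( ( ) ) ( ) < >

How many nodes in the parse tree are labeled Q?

4

[P [Q ( [P [Q ( )]] )] [P [Q ( )] [P [Q < >]]]]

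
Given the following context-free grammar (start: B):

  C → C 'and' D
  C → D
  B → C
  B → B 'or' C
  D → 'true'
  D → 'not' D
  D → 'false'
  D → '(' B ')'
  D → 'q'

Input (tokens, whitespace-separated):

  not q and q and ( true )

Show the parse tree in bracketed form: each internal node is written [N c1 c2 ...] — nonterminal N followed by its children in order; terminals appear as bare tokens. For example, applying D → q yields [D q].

[B [C [C [C [D not [D q]]] and [D q]] and [D ( [B [C [D true]]] )]]]

B
C
C and D
C and D and D
D and D and D
not D and D and D
not q and D and D
not q and q and D
not q and q and ( B )
not q and q and ( C )
not q and q and ( D )
not q and q and ( true )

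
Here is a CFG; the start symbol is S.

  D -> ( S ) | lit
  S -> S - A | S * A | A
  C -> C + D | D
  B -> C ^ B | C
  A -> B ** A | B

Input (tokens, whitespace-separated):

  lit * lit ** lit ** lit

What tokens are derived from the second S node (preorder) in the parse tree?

[S [S [A [B [C [D lit]]]]] * [A [B [C [D lit]]] ** [A [B [C [D lit]]] ** [A [B [C [D lit]]]]]]]

lit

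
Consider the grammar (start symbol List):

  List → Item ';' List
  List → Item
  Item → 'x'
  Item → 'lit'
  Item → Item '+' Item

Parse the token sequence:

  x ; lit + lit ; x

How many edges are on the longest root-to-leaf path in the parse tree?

[List [Item x] ; [List [Item [Item lit] + [Item lit]] ; [List [Item x]]]]

4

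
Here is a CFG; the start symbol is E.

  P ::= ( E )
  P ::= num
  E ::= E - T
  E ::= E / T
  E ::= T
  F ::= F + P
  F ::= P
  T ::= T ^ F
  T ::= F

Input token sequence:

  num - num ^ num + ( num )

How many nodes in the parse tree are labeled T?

[E [E [T [F [P num]]]] - [T [T [F [P num]]] ^ [F [F [P num]] + [P ( [E [T [F [P num]]]] )]]]]

4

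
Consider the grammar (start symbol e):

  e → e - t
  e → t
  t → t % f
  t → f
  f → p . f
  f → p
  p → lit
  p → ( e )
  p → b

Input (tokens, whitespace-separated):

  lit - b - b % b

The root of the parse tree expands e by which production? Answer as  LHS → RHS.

[e [e [e [t [f [p lit]]]] - [t [f [p b]]]] - [t [t [f [p b]]] % [f [p b]]]]

e → e - t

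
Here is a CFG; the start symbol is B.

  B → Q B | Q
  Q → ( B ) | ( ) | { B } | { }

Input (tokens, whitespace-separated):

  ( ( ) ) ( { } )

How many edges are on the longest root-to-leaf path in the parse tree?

[B [Q ( [B [Q ( )]] )] [B [Q ( [B [Q { }]] )]]]

5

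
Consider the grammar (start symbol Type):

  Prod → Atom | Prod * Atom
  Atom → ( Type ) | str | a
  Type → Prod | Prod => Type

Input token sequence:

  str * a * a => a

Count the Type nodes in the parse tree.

2

[Type [Prod [Prod [Prod [Atom str]] * [Atom a]] * [Atom a]] => [Type [Prod [Atom a]]]]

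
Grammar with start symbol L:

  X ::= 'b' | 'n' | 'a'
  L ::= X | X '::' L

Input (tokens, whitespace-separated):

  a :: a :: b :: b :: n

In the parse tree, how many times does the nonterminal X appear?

[L [X a] :: [L [X a] :: [L [X b] :: [L [X b] :: [L [X n]]]]]]

5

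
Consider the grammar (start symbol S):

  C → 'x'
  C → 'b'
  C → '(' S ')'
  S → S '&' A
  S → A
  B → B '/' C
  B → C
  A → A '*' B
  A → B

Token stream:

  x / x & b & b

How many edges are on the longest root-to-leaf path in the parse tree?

[S [S [S [A [B [B [C x]] / [C x]]]] & [A [B [C b]]]] & [A [B [C b]]]]

7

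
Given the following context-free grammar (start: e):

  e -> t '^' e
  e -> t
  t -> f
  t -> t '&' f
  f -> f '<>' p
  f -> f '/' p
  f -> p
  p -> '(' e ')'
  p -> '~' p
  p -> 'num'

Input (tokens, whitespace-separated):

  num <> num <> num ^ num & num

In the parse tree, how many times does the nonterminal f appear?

5

[e [t [f [f [f [p num]] <> [p num]] <> [p num]]] ^ [e [t [t [f [p num]]] & [f [p num]]]]]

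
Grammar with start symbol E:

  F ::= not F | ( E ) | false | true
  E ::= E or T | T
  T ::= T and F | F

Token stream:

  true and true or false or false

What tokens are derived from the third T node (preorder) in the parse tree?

[E [E [E [T [T [F true]] and [F true]]] or [T [F false]]] or [T [F false]]]

false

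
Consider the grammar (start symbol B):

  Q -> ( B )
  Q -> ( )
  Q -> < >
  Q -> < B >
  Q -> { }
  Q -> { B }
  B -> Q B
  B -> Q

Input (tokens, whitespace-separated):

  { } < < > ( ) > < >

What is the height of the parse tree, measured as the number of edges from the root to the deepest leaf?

6

[B [Q { }] [B [Q < [B [Q < >] [B [Q ( )]]] >] [B [Q < >]]]]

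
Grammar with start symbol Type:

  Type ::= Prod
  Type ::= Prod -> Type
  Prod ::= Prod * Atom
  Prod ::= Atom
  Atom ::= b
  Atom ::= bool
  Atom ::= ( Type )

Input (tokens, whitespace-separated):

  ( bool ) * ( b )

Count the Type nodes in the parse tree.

[Type [Prod [Prod [Atom ( [Type [Prod [Atom bool]]] )]] * [Atom ( [Type [Prod [Atom b]]] )]]]

3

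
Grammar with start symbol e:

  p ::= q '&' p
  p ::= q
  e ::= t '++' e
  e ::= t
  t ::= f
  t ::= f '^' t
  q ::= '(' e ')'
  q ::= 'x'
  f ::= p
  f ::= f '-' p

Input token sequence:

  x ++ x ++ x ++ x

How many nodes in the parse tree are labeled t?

[e [t [f [p [q x]]]] ++ [e [t [f [p [q x]]]] ++ [e [t [f [p [q x]]]] ++ [e [t [f [p [q x]]]]]]]]

4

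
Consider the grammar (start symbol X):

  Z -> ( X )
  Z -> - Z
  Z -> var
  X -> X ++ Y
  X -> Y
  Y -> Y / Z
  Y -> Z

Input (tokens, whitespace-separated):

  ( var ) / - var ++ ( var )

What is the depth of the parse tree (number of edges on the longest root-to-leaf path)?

[X [X [Y [Y [Z ( [X [Y [Z var]]] )]] / [Z - [Z var]]]] ++ [Y [Z ( [X [Y [Z var]]] )]]]

8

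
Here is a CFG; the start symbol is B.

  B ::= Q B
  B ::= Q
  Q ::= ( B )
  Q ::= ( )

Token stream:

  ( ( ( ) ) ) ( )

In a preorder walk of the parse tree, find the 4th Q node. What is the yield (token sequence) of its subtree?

[B [Q ( [B [Q ( [B [Q ( )]] )]] )] [B [Q ( )]]]

( )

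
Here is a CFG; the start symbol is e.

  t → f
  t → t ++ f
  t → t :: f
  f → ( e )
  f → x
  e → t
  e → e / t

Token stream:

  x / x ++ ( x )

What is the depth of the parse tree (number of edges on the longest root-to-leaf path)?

6

[e [e [t [f x]]] / [t [t [f x]] ++ [f ( [e [t [f x]]] )]]]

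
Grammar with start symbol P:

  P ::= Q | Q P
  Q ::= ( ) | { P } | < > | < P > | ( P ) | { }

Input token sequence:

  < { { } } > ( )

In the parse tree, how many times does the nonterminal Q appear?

[P [Q < [P [Q { [P [Q { }]] }]] >] [P [Q ( )]]]

4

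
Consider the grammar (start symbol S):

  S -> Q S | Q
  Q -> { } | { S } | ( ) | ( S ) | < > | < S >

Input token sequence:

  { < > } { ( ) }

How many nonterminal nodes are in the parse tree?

8

[S [Q { [S [Q < >]] }] [S [Q { [S [Q ( )]] }]]]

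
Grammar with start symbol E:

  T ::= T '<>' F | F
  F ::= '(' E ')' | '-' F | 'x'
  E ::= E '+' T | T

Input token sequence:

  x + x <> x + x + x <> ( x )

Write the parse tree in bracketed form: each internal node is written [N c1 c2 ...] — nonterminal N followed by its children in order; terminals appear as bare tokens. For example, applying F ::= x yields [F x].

E
E + T
E + T + T
E + T + T + T
T + T + T + T
F + T + T + T
x + T + T + T
x + T <> F + T + T
x + F <> F + T + T
x + x <> F + T + T
x + x <> x + T + T
x + x <> x + F + T
x + x <> x + x + T
x + x <> x + x + T <> F
x + x <> x + x + F <> F
x + x <> x + x + x <> F
x + x <> x + x + x <> ( E )
x + x <> x + x + x <> ( T )
x + x <> x + x + x <> ( F )
x + x <> x + x + x <> ( x )

[E [E [E [E [T [F x]]] + [T [T [F x]] <> [F x]]] + [T [F x]]] + [T [T [F x]] <> [F ( [E [T [F x]]] )]]]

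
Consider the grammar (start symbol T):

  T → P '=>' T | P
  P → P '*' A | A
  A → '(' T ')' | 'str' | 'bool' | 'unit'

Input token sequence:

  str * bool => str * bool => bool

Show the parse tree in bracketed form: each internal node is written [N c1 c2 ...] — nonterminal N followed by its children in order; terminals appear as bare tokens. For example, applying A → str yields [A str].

[T [P [P [A str]] * [A bool]] => [T [P [P [A str]] * [A bool]] => [T [P [A bool]]]]]

T
P => T
P * A => T
A * A => T
str * A => T
str * bool => T
str * bool => P => T
str * bool => P * A => T
str * bool => A * A => T
str * bool => str * A => T
str * bool => str * bool => T
str * bool => str * bool => P
str * bool => str * bool => A
str * bool => str * bool => bool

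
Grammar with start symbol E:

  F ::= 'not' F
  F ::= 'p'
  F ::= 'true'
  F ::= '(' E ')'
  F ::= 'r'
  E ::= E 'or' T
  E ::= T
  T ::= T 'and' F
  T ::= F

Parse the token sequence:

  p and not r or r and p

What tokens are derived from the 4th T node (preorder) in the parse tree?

r

[E [E [T [T [F p]] and [F not [F r]]]] or [T [T [F r]] and [F p]]]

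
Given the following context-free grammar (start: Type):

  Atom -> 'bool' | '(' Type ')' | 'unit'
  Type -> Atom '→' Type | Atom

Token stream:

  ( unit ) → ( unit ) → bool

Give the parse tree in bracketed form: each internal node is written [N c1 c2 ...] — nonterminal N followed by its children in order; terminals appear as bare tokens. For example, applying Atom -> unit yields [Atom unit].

[Type [Atom ( [Type [Atom unit]] )] → [Type [Atom ( [Type [Atom unit]] )] → [Type [Atom bool]]]]

Type
Atom → Type
( Type ) → Type
( Atom ) → Type
( unit ) → Type
( unit ) → Atom → Type
( unit ) → ( Type ) → Type
( unit ) → ( Atom ) → Type
( unit ) → ( unit ) → Type
( unit ) → ( unit ) → Atom
( unit ) → ( unit ) → bool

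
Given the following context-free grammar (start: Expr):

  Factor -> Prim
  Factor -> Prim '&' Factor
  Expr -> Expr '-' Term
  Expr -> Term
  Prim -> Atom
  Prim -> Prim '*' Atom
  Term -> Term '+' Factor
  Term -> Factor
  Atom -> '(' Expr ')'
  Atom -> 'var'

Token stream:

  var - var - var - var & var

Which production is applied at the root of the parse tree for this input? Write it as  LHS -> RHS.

[Expr [Expr [Expr [Expr [Term [Factor [Prim [Atom var]]]]] - [Term [Factor [Prim [Atom var]]]]] - [Term [Factor [Prim [Atom var]]]]] - [Term [Factor [Prim [Atom var]] & [Factor [Prim [Atom var]]]]]]

Expr -> Expr '-' Term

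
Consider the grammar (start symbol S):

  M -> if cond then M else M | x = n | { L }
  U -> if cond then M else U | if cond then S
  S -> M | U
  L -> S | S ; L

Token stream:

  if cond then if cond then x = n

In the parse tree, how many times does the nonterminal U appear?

[S [U if cond then [S [U if cond then [S [M x = n]]]]]]

2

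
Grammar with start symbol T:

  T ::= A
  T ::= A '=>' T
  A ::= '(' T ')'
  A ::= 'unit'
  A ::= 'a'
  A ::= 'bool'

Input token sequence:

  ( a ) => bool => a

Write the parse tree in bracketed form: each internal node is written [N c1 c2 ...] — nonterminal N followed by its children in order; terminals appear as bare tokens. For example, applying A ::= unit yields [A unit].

T
A => T
( T ) => T
( A ) => T
( a ) => T
( a ) => A => T
( a ) => bool => T
( a ) => bool => A
( a ) => bool => a

[T [A ( [T [A a]] )] => [T [A bool] => [T [A a]]]]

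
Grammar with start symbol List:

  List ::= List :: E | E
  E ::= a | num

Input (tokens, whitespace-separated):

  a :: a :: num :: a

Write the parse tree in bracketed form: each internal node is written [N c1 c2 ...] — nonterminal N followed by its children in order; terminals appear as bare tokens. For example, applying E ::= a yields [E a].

List
List :: E
List :: E :: E
List :: E :: E :: E
E :: E :: E :: E
a :: E :: E :: E
a :: a :: E :: E
a :: a :: num :: E
a :: a :: num :: a

[List [List [List [List [E a]] :: [E a]] :: [E num]] :: [E a]]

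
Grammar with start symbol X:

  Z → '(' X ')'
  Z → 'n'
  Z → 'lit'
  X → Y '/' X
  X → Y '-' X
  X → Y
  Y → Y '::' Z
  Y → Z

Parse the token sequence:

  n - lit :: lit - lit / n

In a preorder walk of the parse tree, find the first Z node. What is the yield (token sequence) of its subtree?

[X [Y [Z n]] - [X [Y [Y [Z lit]] :: [Z lit]] - [X [Y [Z lit]] / [X [Y [Z n]]]]]]

n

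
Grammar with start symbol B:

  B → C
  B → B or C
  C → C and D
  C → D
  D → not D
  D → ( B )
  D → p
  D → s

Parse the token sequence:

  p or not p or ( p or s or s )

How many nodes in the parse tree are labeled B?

6

[B [B [B [C [D p]]] or [C [D not [D p]]]] or [C [D ( [B [B [B [C [D p]]] or [C [D s]]] or [C [D s]]] )]]]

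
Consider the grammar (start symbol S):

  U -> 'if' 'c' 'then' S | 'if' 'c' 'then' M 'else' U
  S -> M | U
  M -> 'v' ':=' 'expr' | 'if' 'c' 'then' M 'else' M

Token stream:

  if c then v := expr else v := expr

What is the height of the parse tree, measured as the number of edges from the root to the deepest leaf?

3

[S [M if c then [M v := expr] else [M v := expr]]]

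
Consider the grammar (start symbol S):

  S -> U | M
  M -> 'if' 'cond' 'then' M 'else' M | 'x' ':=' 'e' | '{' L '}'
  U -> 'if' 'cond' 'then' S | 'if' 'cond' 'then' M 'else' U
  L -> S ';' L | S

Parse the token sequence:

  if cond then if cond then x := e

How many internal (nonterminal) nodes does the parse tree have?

6

[S [U if cond then [S [U if cond then [S [M x := e]]]]]]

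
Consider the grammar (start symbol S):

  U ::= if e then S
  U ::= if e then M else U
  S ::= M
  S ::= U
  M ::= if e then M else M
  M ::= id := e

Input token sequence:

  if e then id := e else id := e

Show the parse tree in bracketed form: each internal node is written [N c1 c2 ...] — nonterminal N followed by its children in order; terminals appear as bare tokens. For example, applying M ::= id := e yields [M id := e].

S
M
if e then M else M
if e then id := e else M
if e then id := e else id := e

[S [M if e then [M id := e] else [M id := e]]]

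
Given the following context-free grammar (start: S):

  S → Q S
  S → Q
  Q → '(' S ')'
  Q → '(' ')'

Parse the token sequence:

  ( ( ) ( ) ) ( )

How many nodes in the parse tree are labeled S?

4

[S [Q ( [S [Q ( )] [S [Q ( )]]] )] [S [Q ( )]]]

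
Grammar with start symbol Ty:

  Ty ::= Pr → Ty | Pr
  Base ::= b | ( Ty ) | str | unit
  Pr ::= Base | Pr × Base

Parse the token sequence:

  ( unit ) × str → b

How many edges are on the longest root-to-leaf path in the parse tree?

7

[Ty [Pr [Pr [Base ( [Ty [Pr [Base unit]]] )]] × [Base str]] → [Ty [Pr [Base b]]]]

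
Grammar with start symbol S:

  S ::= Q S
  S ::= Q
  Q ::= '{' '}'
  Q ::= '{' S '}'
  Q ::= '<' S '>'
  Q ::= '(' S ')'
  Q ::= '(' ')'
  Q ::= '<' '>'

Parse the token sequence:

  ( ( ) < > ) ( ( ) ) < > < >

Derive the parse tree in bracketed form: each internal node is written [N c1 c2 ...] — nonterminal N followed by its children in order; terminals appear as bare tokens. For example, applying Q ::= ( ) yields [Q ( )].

[S [Q ( [S [Q ( )] [S [Q < >]]] )] [S [Q ( [S [Q ( )]] )] [S [Q < >] [S [Q < >]]]]]

S
Q S
( S ) S
( Q S ) S
( ( ) S ) S
( ( ) Q ) S
( ( ) < > ) S
( ( ) < > ) Q S
( ( ) < > ) ( S ) S
( ( ) < > ) ( Q ) S
( ( ) < > ) ( ( ) ) S
( ( ) < > ) ( ( ) ) Q S
( ( ) < > ) ( ( ) ) < > S
( ( ) < > ) ( ( ) ) < > Q
( ( ) < > ) ( ( ) ) < > < >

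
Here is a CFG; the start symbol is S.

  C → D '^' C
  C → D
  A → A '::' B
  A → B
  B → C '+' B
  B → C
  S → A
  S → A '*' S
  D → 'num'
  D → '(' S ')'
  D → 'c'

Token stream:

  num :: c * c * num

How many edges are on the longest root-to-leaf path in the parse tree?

[S [A [A [B [C [D num]]]] :: [B [C [D c]]]] * [S [A [B [C [D c]]]] * [S [A [B [C [D num]]]]]]]

7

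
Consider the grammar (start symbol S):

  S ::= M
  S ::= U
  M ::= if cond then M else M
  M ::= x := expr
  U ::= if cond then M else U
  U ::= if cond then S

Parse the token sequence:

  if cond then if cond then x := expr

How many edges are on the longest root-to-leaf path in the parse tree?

6

[S [U if cond then [S [U if cond then [S [M x := expr]]]]]]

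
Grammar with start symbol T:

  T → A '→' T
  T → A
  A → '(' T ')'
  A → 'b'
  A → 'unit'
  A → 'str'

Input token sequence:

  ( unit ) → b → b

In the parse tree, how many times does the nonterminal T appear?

[T [A ( [T [A unit]] )] → [T [A b] → [T [A b]]]]

4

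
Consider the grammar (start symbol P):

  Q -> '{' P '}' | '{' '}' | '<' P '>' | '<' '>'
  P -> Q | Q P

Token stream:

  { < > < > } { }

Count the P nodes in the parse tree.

4

[P [Q { [P [Q < >] [P [Q < >]]] }] [P [Q { }]]]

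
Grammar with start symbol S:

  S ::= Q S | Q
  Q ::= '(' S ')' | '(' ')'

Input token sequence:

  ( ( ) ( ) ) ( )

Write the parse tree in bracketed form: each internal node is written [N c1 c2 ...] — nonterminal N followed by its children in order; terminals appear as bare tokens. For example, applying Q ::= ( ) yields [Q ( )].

[S [Q ( [S [Q ( )] [S [Q ( )]]] )] [S [Q ( )]]]

S
Q S
( S ) S
( Q S ) S
( ( ) S ) S
( ( ) Q ) S
( ( ) ( ) ) S
( ( ) ( ) ) Q
( ( ) ( ) ) ( )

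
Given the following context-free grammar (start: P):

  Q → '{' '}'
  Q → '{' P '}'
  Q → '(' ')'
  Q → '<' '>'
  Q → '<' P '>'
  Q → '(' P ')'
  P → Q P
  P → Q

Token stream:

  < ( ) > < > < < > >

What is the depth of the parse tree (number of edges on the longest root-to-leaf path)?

[P [Q < [P [Q ( )]] >] [P [Q < >] [P [Q < [P [Q < >]] >]]]]

6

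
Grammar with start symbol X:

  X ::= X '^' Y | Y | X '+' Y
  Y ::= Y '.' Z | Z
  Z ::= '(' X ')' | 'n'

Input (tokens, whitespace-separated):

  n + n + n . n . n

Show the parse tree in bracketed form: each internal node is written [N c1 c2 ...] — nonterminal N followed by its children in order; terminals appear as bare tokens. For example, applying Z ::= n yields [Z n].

[X [X [X [Y [Z n]]] + [Y [Z n]]] + [Y [Y [Y [Z n]] . [Z n]] . [Z n]]]

X
X + Y
X + Y + Y
Y + Y + Y
Z + Y + Y
n + Y + Y
n + Z + Y
n + n + Y
n + n + Y . Z
n + n + Y . Z . Z
n + n + Z . Z . Z
n + n + n . Z . Z
n + n + n . n . Z
n + n + n . n . n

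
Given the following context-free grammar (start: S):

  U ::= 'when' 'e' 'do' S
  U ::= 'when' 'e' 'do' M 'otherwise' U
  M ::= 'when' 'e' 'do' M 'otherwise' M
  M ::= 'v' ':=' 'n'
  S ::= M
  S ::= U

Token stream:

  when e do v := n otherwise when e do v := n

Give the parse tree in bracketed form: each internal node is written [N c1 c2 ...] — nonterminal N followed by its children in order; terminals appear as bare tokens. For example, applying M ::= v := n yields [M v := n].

[S [U when e do [M v := n] otherwise [U when e do [S [M v := n]]]]]

S
U
when e do M otherwise U
when e do v := n otherwise U
when e do v := n otherwise when e do S
when e do v := n otherwise when e do M
when e do v := n otherwise when e do v := n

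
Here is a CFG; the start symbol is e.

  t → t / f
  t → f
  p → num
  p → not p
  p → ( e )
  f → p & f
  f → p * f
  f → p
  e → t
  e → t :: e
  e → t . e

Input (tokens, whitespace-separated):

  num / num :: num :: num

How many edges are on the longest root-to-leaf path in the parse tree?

[e [t [t [f [p num]]] / [f [p num]]] :: [e [t [f [p num]]] :: [e [t [f [p num]]]]]]

6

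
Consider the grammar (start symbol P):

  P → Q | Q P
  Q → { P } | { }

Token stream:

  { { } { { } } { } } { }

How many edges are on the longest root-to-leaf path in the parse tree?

[P [Q { [P [Q { }] [P [Q { [P [Q { }]] }] [P [Q { }]]]] }] [P [Q { }]]]

7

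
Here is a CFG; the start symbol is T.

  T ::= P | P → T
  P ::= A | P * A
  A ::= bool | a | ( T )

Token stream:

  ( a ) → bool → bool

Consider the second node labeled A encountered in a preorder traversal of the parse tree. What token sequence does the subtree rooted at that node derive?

[T [P [A ( [T [P [A a]]] )]] → [T [P [A bool]] → [T [P [A bool]]]]]

a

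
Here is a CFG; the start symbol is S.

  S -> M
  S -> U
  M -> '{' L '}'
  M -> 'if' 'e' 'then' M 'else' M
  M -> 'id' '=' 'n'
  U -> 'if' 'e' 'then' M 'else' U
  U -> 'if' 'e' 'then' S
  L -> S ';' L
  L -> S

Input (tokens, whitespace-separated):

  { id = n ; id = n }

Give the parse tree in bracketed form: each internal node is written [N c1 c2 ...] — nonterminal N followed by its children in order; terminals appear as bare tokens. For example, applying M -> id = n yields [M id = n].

[S [M { [L [S [M id = n]] ; [L [S [M id = n]]]] }]]

S
M
{ L }
{ S ; L }
{ M ; L }
{ id = n ; L }
{ id = n ; S }
{ id = n ; M }
{ id = n ; id = n }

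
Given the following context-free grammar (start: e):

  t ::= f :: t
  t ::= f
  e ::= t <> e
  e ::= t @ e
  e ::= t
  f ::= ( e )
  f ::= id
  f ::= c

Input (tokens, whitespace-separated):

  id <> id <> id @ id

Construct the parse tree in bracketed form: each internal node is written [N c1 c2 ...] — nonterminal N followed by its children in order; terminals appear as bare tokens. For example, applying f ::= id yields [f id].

[e [t [f id]] <> [e [t [f id]] <> [e [t [f id]] @ [e [t [f id]]]]]]

e
t <> e
f <> e
id <> e
id <> t <> e
id <> f <> e
id <> id <> e
id <> id <> t @ e
id <> id <> f @ e
id <> id <> id @ e
id <> id <> id @ t
id <> id <> id @ f
id <> id <> id @ id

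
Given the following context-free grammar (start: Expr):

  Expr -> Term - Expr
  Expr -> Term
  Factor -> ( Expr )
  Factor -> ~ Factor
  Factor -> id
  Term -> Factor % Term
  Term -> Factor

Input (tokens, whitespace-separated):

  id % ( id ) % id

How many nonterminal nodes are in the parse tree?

10

[Expr [Term [Factor id] % [Term [Factor ( [Expr [Term [Factor id]]] )] % [Term [Factor id]]]]]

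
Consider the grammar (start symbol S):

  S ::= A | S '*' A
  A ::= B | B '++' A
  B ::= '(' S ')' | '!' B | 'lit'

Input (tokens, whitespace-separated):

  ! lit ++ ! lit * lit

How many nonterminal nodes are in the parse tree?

[S [S [A [B ! [B lit]] ++ [A [B ! [B lit]]]]] * [A [B lit]]]

10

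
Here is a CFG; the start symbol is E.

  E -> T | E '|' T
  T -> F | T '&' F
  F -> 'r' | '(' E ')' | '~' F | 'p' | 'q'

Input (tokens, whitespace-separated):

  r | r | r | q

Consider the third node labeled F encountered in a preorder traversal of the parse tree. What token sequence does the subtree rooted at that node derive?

[E [E [E [E [T [F r]]] | [T [F r]]] | [T [F r]]] | [T [F q]]]

r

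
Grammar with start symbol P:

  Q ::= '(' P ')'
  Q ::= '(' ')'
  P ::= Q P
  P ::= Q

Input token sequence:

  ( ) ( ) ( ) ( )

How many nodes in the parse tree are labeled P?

4

[P [Q ( )] [P [Q ( )] [P [Q ( )] [P [Q ( )]]]]]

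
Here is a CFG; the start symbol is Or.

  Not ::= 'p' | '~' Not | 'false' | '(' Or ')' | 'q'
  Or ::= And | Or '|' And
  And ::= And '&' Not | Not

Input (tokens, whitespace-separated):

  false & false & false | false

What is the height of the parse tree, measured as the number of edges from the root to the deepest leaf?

[Or [Or [And [And [And [Not false]] & [Not false]] & [Not false]]] | [And [Not false]]]

6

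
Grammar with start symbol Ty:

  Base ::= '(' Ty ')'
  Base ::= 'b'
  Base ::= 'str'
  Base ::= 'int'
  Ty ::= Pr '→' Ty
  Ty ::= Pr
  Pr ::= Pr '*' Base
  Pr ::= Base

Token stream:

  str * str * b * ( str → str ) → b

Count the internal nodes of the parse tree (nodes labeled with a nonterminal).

18

[Ty [Pr [Pr [Pr [Pr [Base str]] * [Base str]] * [Base b]] * [Base ( [Ty [Pr [Base str]] → [Ty [Pr [Base str]]]] )]] → [Ty [Pr [Base b]]]]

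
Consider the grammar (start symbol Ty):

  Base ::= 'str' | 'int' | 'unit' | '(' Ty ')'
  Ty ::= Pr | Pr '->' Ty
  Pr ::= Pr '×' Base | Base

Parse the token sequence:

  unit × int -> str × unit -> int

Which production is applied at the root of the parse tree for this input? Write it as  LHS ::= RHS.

Ty ::= Pr '->' Ty

[Ty [Pr [Pr [Base unit]] × [Base int]] -> [Ty [Pr [Pr [Base str]] × [Base unit]] -> [Ty [Pr [Base int]]]]]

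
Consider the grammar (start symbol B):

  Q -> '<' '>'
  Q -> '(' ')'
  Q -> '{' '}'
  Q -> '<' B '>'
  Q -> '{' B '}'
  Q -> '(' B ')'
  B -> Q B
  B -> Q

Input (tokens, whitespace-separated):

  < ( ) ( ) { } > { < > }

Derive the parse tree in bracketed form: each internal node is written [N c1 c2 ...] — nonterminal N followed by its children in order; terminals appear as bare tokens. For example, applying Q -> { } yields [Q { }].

B
Q B
< B > B
< Q B > B
< ( ) B > B
< ( ) Q B > B
< ( ) ( ) B > B
< ( ) ( ) Q > B
< ( ) ( ) { } > B
< ( ) ( ) { } > Q
< ( ) ( ) { } > { B }
< ( ) ( ) { } > { Q }
< ( ) ( ) { } > { < > }

[B [Q < [B [Q ( )] [B [Q ( )] [B [Q { }]]]] >] [B [Q { [B [Q < >]] }]]]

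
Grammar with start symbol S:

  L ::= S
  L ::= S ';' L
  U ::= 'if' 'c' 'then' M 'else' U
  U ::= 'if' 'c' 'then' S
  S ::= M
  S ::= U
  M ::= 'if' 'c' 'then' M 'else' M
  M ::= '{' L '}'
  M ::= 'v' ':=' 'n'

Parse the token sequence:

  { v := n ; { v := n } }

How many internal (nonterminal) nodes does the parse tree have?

[S [M { [L [S [M v := n]] ; [L [S [M { [L [S [M v := n]]] }]]]] }]]

11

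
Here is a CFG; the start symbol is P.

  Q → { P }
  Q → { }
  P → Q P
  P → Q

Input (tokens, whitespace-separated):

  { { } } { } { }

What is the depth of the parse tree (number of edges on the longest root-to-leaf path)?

[P [Q { [P [Q { }]] }] [P [Q { }] [P [Q { }]]]]

4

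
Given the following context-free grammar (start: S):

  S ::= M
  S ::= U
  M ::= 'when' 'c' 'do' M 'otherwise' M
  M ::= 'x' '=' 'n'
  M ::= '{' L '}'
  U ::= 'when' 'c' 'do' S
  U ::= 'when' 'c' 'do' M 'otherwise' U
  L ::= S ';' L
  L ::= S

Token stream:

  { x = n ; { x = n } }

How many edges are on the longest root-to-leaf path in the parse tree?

[S [M { [L [S [M x = n]] ; [L [S [M { [L [S [M x = n]]] }]]]] }]]

9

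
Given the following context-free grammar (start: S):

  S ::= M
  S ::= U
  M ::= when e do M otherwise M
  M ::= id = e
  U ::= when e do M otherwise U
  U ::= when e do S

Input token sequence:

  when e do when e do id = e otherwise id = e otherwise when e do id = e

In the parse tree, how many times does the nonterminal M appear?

[S [U when e do [M when e do [M id = e] otherwise [M id = e]] otherwise [U when e do [S [M id = e]]]]]

4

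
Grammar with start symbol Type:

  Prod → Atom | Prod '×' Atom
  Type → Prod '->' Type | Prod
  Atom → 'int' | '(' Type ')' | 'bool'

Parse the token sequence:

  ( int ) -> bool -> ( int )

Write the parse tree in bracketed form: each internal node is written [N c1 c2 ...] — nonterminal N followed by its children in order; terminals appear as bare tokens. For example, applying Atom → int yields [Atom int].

[Type [Prod [Atom ( [Type [Prod [Atom int]]] )]] -> [Type [Prod [Atom bool]] -> [Type [Prod [Atom ( [Type [Prod [Atom int]]] )]]]]]

Type
Prod -> Type
Atom -> Type
( Type ) -> Type
( Prod ) -> Type
( Atom ) -> Type
( int ) -> Type
( int ) -> Prod -> Type
( int ) -> Atom -> Type
( int ) -> bool -> Type
( int ) -> bool -> Prod
( int ) -> bool -> Atom
( int ) -> bool -> ( Type )
( int ) -> bool -> ( Prod )
( int ) -> bool -> ( Atom )
( int ) -> bool -> ( int )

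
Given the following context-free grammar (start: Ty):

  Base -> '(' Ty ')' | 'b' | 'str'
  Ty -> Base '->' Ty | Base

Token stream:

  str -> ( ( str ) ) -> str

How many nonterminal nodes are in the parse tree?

[Ty [Base str] -> [Ty [Base ( [Ty [Base ( [Ty [Base str]] )]] )] -> [Ty [Base str]]]]

10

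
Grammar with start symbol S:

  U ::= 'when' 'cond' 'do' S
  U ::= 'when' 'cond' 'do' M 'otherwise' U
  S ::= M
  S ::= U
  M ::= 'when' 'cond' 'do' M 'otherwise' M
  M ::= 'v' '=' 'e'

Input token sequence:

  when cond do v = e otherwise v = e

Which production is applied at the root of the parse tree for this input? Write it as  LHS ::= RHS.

S ::= M

[S [M when cond do [M v = e] otherwise [M v = e]]]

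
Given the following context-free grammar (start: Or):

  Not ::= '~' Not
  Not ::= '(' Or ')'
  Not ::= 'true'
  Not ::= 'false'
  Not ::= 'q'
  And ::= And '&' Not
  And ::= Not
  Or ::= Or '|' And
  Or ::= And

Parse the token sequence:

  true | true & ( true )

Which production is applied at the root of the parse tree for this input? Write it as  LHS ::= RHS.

Or ::= Or '|' And

[Or [Or [And [Not true]]] | [And [And [Not true]] & [Not ( [Or [And [Not true]]] )]]]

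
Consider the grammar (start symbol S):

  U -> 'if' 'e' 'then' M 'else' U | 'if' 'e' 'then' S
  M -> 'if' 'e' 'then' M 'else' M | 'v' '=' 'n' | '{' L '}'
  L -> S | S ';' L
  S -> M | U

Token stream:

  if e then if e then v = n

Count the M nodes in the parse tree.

[S [U if e then [S [U if e then [S [M v = n]]]]]]

1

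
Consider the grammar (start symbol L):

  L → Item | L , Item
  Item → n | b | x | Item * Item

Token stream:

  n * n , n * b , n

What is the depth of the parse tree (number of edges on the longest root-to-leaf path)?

5

[L [L [L [Item [Item n] * [Item n]]] , [Item [Item n] * [Item b]]] , [Item n]]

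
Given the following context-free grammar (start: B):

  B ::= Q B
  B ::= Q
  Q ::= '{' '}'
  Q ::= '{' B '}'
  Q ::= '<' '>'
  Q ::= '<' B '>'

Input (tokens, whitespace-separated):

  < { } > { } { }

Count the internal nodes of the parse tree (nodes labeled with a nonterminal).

8

[B [Q < [B [Q { }]] >] [B [Q { }] [B [Q { }]]]]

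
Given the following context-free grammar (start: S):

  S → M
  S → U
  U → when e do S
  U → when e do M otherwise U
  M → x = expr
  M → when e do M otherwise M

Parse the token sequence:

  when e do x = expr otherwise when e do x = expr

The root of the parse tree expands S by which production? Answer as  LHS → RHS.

S → U

[S [U when e do [M x = expr] otherwise [U when e do [S [M x = expr]]]]]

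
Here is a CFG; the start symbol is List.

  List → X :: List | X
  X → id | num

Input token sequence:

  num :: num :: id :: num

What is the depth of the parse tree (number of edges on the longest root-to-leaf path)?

5

[List [X num] :: [List [X num] :: [List [X id] :: [List [X num]]]]]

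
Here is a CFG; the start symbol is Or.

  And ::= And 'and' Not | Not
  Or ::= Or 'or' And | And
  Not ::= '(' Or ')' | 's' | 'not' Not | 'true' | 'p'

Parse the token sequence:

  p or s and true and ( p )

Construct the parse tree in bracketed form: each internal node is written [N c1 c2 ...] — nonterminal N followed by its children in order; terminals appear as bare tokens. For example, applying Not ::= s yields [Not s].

Or
Or or And
And or And
Not or And
p or And
p or And and Not
p or And and Not and Not
p or Not and Not and Not
p or s and Not and Not
p or s and true and Not
p or s and true and ( Or )
p or s and true and ( And )
p or s and true and ( Not )
p or s and true and ( p )

[Or [Or [And [Not p]]] or [And [And [And [Not s]] and [Not true]] and [Not ( [Or [And [Not p]]] )]]]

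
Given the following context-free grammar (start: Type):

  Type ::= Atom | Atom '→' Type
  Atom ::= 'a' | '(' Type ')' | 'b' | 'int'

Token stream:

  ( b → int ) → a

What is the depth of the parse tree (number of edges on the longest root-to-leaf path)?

[Type [Atom ( [Type [Atom b] → [Type [Atom int]]] )] → [Type [Atom a]]]

5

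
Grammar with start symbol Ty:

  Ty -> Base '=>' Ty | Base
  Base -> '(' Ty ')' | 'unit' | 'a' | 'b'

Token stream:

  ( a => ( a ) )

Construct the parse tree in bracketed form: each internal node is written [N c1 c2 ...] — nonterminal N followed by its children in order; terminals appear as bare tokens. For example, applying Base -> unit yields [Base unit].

[Ty [Base ( [Ty [Base a] => [Ty [Base ( [Ty [Base a]] )]]] )]]

Ty
Base
( Ty )
( Base => Ty )
( a => Ty )
( a => Base )
( a => ( Ty ) )
( a => ( Base ) )
( a => ( a ) )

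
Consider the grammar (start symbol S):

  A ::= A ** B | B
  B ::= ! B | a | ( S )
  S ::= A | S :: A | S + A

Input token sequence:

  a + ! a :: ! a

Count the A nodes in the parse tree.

[S [S [S [A [B a]]] + [A [B ! [B a]]]] :: [A [B ! [B a]]]]

3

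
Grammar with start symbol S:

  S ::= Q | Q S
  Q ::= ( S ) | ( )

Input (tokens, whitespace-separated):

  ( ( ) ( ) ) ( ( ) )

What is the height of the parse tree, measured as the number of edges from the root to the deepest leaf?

5

[S [Q ( [S [Q ( )] [S [Q ( )]]] )] [S [Q ( [S [Q ( )]] )]]]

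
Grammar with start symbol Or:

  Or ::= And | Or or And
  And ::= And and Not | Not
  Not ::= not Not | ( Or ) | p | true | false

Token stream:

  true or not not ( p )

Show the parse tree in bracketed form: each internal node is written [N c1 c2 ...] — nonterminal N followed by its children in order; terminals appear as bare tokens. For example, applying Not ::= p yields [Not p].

Or
Or or And
And or And
Not or And
true or And
true or Not
true or not Not
true or not not Not
true or not not ( Or )
true or not not ( And )
true or not not ( Not )
true or not not ( p )

[Or [Or [And [Not true]]] or [And [Not not [Not not [Not ( [Or [And [Not p]]] )]]]]]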